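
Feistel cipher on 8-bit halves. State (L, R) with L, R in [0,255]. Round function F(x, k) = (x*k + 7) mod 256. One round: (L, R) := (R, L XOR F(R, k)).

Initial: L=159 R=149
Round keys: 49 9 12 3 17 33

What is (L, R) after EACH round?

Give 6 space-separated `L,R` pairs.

Round 1 (k=49): L=149 R=19
Round 2 (k=9): L=19 R=39
Round 3 (k=12): L=39 R=200
Round 4 (k=3): L=200 R=120
Round 5 (k=17): L=120 R=55
Round 6 (k=33): L=55 R=102

Answer: 149,19 19,39 39,200 200,120 120,55 55,102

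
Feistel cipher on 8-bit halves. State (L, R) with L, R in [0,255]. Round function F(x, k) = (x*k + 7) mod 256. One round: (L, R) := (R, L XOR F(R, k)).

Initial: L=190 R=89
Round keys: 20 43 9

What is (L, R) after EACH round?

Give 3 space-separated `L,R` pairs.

Round 1 (k=20): L=89 R=69
Round 2 (k=43): L=69 R=199
Round 3 (k=9): L=199 R=67

Answer: 89,69 69,199 199,67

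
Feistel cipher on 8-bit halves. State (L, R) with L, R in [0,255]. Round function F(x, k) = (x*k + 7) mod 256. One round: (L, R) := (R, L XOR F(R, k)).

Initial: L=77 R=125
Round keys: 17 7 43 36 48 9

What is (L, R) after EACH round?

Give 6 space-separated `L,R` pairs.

Round 1 (k=17): L=125 R=25
Round 2 (k=7): L=25 R=203
Round 3 (k=43): L=203 R=57
Round 4 (k=36): L=57 R=192
Round 5 (k=48): L=192 R=62
Round 6 (k=9): L=62 R=245

Answer: 125,25 25,203 203,57 57,192 192,62 62,245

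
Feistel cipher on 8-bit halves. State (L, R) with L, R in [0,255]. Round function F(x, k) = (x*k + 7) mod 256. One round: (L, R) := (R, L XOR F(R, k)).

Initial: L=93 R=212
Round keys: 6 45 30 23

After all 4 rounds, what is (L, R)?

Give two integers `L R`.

Answer: 95 197

Derivation:
Round 1 (k=6): L=212 R=162
Round 2 (k=45): L=162 R=85
Round 3 (k=30): L=85 R=95
Round 4 (k=23): L=95 R=197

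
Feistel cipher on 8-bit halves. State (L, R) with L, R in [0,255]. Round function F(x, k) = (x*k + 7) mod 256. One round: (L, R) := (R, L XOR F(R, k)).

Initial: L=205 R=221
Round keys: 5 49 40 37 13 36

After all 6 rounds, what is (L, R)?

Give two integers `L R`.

Answer: 229 3

Derivation:
Round 1 (k=5): L=221 R=149
Round 2 (k=49): L=149 R=81
Round 3 (k=40): L=81 R=58
Round 4 (k=37): L=58 R=56
Round 5 (k=13): L=56 R=229
Round 6 (k=36): L=229 R=3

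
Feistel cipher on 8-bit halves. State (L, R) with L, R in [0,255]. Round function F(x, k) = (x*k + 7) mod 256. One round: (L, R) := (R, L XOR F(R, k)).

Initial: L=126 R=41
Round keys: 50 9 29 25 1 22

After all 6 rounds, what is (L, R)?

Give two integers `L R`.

Round 1 (k=50): L=41 R=119
Round 2 (k=9): L=119 R=31
Round 3 (k=29): L=31 R=253
Round 4 (k=25): L=253 R=163
Round 5 (k=1): L=163 R=87
Round 6 (k=22): L=87 R=34

Answer: 87 34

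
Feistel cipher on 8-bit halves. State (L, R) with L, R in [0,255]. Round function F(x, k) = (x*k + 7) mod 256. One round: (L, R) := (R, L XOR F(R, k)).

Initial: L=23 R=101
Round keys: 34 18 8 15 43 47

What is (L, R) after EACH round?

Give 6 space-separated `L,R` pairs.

Round 1 (k=34): L=101 R=102
Round 2 (k=18): L=102 R=86
Round 3 (k=8): L=86 R=209
Round 4 (k=15): L=209 R=16
Round 5 (k=43): L=16 R=102
Round 6 (k=47): L=102 R=209

Answer: 101,102 102,86 86,209 209,16 16,102 102,209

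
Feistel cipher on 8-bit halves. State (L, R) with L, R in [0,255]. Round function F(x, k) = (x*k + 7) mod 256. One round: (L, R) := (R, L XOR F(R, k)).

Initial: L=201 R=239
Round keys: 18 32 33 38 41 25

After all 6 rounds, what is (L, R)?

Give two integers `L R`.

Round 1 (k=18): L=239 R=28
Round 2 (k=32): L=28 R=104
Round 3 (k=33): L=104 R=115
Round 4 (k=38): L=115 R=113
Round 5 (k=41): L=113 R=83
Round 6 (k=25): L=83 R=83

Answer: 83 83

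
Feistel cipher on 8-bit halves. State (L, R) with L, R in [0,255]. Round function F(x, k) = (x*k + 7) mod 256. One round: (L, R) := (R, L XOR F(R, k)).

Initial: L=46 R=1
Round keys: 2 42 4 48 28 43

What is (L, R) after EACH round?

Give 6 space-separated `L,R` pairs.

Round 1 (k=2): L=1 R=39
Round 2 (k=42): L=39 R=108
Round 3 (k=4): L=108 R=144
Round 4 (k=48): L=144 R=107
Round 5 (k=28): L=107 R=43
Round 6 (k=43): L=43 R=43

Answer: 1,39 39,108 108,144 144,107 107,43 43,43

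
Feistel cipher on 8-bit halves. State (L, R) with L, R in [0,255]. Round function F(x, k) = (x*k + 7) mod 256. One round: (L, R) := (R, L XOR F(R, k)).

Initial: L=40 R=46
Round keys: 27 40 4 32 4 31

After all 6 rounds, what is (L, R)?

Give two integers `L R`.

Answer: 221 204

Derivation:
Round 1 (k=27): L=46 R=201
Round 2 (k=40): L=201 R=65
Round 3 (k=4): L=65 R=194
Round 4 (k=32): L=194 R=6
Round 5 (k=4): L=6 R=221
Round 6 (k=31): L=221 R=204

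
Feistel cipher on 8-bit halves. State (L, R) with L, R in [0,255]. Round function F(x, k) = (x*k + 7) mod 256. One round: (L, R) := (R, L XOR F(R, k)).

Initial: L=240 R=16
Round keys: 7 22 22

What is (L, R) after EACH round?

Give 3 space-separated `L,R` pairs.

Answer: 16,135 135,177 177,186

Derivation:
Round 1 (k=7): L=16 R=135
Round 2 (k=22): L=135 R=177
Round 3 (k=22): L=177 R=186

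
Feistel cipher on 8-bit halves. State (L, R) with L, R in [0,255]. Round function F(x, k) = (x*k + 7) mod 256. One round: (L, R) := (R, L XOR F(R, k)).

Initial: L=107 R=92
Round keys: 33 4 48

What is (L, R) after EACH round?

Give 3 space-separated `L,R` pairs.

Round 1 (k=33): L=92 R=136
Round 2 (k=4): L=136 R=123
Round 3 (k=48): L=123 R=159

Answer: 92,136 136,123 123,159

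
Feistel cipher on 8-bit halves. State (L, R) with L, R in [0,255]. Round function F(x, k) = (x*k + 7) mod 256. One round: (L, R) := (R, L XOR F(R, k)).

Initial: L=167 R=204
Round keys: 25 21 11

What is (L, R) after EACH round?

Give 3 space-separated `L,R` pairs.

Round 1 (k=25): L=204 R=84
Round 2 (k=21): L=84 R=39
Round 3 (k=11): L=39 R=224

Answer: 204,84 84,39 39,224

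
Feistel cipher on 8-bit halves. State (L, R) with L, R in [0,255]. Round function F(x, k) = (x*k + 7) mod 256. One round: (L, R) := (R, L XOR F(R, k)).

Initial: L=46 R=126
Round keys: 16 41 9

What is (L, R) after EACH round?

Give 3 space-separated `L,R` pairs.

Answer: 126,201 201,70 70,180

Derivation:
Round 1 (k=16): L=126 R=201
Round 2 (k=41): L=201 R=70
Round 3 (k=9): L=70 R=180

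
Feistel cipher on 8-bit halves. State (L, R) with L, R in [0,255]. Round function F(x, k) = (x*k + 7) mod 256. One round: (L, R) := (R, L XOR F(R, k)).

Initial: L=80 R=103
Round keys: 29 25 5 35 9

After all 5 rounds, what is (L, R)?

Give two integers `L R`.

Round 1 (k=29): L=103 R=226
Round 2 (k=25): L=226 R=126
Round 3 (k=5): L=126 R=159
Round 4 (k=35): L=159 R=186
Round 5 (k=9): L=186 R=14

Answer: 186 14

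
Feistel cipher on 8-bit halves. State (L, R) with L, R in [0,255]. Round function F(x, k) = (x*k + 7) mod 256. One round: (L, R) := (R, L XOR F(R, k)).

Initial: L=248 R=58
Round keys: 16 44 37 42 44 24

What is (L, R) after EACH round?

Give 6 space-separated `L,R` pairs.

Round 1 (k=16): L=58 R=95
Round 2 (k=44): L=95 R=97
Round 3 (k=37): L=97 R=83
Round 4 (k=42): L=83 R=196
Round 5 (k=44): L=196 R=228
Round 6 (k=24): L=228 R=163

Answer: 58,95 95,97 97,83 83,196 196,228 228,163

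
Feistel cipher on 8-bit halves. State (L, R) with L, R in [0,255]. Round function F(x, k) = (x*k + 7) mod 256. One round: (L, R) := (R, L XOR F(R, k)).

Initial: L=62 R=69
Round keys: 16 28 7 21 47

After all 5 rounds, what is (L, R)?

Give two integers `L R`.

Answer: 57 102

Derivation:
Round 1 (k=16): L=69 R=105
Round 2 (k=28): L=105 R=198
Round 3 (k=7): L=198 R=24
Round 4 (k=21): L=24 R=57
Round 5 (k=47): L=57 R=102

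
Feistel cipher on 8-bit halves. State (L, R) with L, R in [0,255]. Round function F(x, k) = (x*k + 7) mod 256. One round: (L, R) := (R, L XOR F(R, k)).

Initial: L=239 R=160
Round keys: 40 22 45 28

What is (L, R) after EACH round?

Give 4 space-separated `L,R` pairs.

Round 1 (k=40): L=160 R=232
Round 2 (k=22): L=232 R=87
Round 3 (k=45): L=87 R=186
Round 4 (k=28): L=186 R=8

Answer: 160,232 232,87 87,186 186,8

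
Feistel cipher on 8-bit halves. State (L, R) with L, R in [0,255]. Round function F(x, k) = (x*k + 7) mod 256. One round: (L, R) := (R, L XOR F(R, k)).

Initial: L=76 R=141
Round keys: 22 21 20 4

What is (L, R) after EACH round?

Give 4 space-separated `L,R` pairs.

Answer: 141,105 105,41 41,82 82,102

Derivation:
Round 1 (k=22): L=141 R=105
Round 2 (k=21): L=105 R=41
Round 3 (k=20): L=41 R=82
Round 4 (k=4): L=82 R=102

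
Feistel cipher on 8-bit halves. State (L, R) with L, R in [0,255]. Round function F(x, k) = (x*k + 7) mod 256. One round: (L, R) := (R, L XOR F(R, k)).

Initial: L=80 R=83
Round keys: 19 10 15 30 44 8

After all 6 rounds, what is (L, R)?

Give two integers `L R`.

Round 1 (k=19): L=83 R=96
Round 2 (k=10): L=96 R=148
Round 3 (k=15): L=148 R=211
Round 4 (k=30): L=211 R=85
Round 5 (k=44): L=85 R=112
Round 6 (k=8): L=112 R=210

Answer: 112 210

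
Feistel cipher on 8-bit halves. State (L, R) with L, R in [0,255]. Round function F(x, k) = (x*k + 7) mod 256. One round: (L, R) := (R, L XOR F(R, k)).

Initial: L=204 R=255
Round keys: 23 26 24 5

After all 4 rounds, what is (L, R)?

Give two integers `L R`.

Answer: 59 206

Derivation:
Round 1 (k=23): L=255 R=60
Round 2 (k=26): L=60 R=224
Round 3 (k=24): L=224 R=59
Round 4 (k=5): L=59 R=206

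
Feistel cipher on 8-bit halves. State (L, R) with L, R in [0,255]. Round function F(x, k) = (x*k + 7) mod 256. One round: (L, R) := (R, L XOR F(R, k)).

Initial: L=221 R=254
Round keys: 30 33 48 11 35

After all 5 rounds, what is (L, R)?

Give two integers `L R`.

Answer: 177 187

Derivation:
Round 1 (k=30): L=254 R=22
Round 2 (k=33): L=22 R=35
Round 3 (k=48): L=35 R=129
Round 4 (k=11): L=129 R=177
Round 5 (k=35): L=177 R=187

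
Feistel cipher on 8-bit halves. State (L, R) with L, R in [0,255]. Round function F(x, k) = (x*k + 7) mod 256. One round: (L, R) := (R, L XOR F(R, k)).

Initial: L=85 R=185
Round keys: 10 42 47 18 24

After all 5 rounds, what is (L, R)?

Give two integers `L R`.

Answer: 87 10

Derivation:
Round 1 (k=10): L=185 R=20
Round 2 (k=42): L=20 R=246
Round 3 (k=47): L=246 R=37
Round 4 (k=18): L=37 R=87
Round 5 (k=24): L=87 R=10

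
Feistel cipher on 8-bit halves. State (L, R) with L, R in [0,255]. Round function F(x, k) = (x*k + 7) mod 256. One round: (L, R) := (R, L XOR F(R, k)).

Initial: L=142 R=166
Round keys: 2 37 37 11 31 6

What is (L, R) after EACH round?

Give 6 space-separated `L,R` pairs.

Round 1 (k=2): L=166 R=221
Round 2 (k=37): L=221 R=94
Round 3 (k=37): L=94 R=64
Round 4 (k=11): L=64 R=153
Round 5 (k=31): L=153 R=206
Round 6 (k=6): L=206 R=66

Answer: 166,221 221,94 94,64 64,153 153,206 206,66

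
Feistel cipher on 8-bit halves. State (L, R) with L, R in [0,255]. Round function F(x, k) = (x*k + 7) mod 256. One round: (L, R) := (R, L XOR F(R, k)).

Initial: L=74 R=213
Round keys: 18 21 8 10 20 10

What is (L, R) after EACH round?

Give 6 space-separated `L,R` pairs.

Round 1 (k=18): L=213 R=75
Round 2 (k=21): L=75 R=251
Round 3 (k=8): L=251 R=148
Round 4 (k=10): L=148 R=52
Round 5 (k=20): L=52 R=131
Round 6 (k=10): L=131 R=17

Answer: 213,75 75,251 251,148 148,52 52,131 131,17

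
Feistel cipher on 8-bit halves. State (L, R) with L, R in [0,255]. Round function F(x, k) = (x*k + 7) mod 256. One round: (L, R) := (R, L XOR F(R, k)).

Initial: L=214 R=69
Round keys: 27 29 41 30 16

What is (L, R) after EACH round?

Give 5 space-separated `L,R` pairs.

Round 1 (k=27): L=69 R=152
Round 2 (k=29): L=152 R=122
Round 3 (k=41): L=122 R=9
Round 4 (k=30): L=9 R=111
Round 5 (k=16): L=111 R=254

Answer: 69,152 152,122 122,9 9,111 111,254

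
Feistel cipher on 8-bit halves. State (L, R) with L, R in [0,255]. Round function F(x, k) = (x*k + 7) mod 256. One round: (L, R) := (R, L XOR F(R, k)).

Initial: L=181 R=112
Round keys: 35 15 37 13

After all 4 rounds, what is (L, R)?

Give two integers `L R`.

Round 1 (k=35): L=112 R=226
Round 2 (k=15): L=226 R=53
Round 3 (k=37): L=53 R=82
Round 4 (k=13): L=82 R=4

Answer: 82 4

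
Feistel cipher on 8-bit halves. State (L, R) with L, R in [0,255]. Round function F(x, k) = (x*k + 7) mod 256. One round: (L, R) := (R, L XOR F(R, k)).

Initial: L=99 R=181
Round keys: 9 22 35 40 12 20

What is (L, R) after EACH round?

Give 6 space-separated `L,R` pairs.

Answer: 181,7 7,20 20,196 196,179 179,175 175,0

Derivation:
Round 1 (k=9): L=181 R=7
Round 2 (k=22): L=7 R=20
Round 3 (k=35): L=20 R=196
Round 4 (k=40): L=196 R=179
Round 5 (k=12): L=179 R=175
Round 6 (k=20): L=175 R=0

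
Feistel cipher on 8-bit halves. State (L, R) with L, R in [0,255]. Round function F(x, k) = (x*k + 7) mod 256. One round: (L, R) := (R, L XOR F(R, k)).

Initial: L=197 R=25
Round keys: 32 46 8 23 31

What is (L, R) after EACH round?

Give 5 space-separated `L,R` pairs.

Answer: 25,226 226,186 186,53 53,112 112,162

Derivation:
Round 1 (k=32): L=25 R=226
Round 2 (k=46): L=226 R=186
Round 3 (k=8): L=186 R=53
Round 4 (k=23): L=53 R=112
Round 5 (k=31): L=112 R=162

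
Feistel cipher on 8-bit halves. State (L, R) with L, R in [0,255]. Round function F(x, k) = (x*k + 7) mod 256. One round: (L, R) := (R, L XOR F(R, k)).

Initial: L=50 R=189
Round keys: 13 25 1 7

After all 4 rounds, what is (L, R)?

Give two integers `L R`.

Round 1 (k=13): L=189 R=146
Round 2 (k=25): L=146 R=244
Round 3 (k=1): L=244 R=105
Round 4 (k=7): L=105 R=18

Answer: 105 18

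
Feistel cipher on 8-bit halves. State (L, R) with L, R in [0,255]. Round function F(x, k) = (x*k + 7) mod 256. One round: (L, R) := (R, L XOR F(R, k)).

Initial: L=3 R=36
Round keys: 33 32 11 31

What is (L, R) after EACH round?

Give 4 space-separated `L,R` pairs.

Answer: 36,168 168,35 35,32 32,196

Derivation:
Round 1 (k=33): L=36 R=168
Round 2 (k=32): L=168 R=35
Round 3 (k=11): L=35 R=32
Round 4 (k=31): L=32 R=196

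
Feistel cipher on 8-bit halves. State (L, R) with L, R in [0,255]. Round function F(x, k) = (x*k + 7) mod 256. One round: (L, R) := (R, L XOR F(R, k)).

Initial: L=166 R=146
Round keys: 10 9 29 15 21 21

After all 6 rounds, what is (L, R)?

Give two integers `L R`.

Answer: 180 66

Derivation:
Round 1 (k=10): L=146 R=29
Round 2 (k=9): L=29 R=158
Round 3 (k=29): L=158 R=240
Round 4 (k=15): L=240 R=137
Round 5 (k=21): L=137 R=180
Round 6 (k=21): L=180 R=66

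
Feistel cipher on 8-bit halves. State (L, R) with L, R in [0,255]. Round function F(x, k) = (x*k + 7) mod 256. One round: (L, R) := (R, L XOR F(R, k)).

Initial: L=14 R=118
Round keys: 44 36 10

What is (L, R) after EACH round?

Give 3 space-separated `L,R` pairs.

Round 1 (k=44): L=118 R=65
Round 2 (k=36): L=65 R=93
Round 3 (k=10): L=93 R=232

Answer: 118,65 65,93 93,232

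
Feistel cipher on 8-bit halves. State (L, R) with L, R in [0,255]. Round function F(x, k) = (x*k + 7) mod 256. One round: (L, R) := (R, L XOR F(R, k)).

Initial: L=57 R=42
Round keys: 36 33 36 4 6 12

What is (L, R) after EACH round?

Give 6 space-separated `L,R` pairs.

Answer: 42,214 214,183 183,21 21,236 236,154 154,211

Derivation:
Round 1 (k=36): L=42 R=214
Round 2 (k=33): L=214 R=183
Round 3 (k=36): L=183 R=21
Round 4 (k=4): L=21 R=236
Round 5 (k=6): L=236 R=154
Round 6 (k=12): L=154 R=211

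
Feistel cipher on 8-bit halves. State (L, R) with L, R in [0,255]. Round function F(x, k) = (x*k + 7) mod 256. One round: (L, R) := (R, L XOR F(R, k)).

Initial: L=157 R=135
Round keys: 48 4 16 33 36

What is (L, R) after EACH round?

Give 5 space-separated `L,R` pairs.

Answer: 135,202 202,168 168,77 77,92 92,186

Derivation:
Round 1 (k=48): L=135 R=202
Round 2 (k=4): L=202 R=168
Round 3 (k=16): L=168 R=77
Round 4 (k=33): L=77 R=92
Round 5 (k=36): L=92 R=186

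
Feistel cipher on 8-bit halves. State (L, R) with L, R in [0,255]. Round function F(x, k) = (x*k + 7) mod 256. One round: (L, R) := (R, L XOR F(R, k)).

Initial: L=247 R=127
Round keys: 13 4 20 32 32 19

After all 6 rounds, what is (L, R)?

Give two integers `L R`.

Round 1 (k=13): L=127 R=141
Round 2 (k=4): L=141 R=68
Round 3 (k=20): L=68 R=218
Round 4 (k=32): L=218 R=3
Round 5 (k=32): L=3 R=189
Round 6 (k=19): L=189 R=13

Answer: 189 13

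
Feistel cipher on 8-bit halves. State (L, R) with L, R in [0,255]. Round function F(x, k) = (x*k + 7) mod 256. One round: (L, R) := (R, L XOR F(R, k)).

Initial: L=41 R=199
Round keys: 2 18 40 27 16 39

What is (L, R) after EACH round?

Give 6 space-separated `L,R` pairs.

Answer: 199,188 188,248 248,123 123,248 248,252 252,147

Derivation:
Round 1 (k=2): L=199 R=188
Round 2 (k=18): L=188 R=248
Round 3 (k=40): L=248 R=123
Round 4 (k=27): L=123 R=248
Round 5 (k=16): L=248 R=252
Round 6 (k=39): L=252 R=147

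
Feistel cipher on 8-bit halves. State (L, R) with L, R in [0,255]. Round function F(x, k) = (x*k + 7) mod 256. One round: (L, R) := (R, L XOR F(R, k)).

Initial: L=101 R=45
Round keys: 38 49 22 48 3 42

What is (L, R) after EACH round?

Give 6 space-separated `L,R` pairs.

Round 1 (k=38): L=45 R=208
Round 2 (k=49): L=208 R=250
Round 3 (k=22): L=250 R=83
Round 4 (k=48): L=83 R=109
Round 5 (k=3): L=109 R=29
Round 6 (k=42): L=29 R=164

Answer: 45,208 208,250 250,83 83,109 109,29 29,164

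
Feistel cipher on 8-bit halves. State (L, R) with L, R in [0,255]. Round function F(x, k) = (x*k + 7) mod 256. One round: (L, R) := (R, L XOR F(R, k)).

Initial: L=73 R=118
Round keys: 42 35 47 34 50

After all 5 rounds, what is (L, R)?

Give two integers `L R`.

Answer: 208 105

Derivation:
Round 1 (k=42): L=118 R=42
Round 2 (k=35): L=42 R=179
Round 3 (k=47): L=179 R=206
Round 4 (k=34): L=206 R=208
Round 5 (k=50): L=208 R=105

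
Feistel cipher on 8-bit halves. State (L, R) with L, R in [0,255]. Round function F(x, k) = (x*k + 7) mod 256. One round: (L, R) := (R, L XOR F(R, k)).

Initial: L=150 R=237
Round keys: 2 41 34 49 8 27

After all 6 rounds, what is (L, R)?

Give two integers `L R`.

Answer: 125 220

Derivation:
Round 1 (k=2): L=237 R=119
Round 2 (k=41): L=119 R=251
Round 3 (k=34): L=251 R=42
Round 4 (k=49): L=42 R=234
Round 5 (k=8): L=234 R=125
Round 6 (k=27): L=125 R=220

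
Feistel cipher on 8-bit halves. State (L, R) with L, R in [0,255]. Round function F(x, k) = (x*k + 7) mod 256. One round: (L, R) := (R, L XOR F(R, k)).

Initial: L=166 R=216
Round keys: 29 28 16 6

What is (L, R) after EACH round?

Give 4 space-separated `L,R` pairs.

Answer: 216,217 217,27 27,110 110,128

Derivation:
Round 1 (k=29): L=216 R=217
Round 2 (k=28): L=217 R=27
Round 3 (k=16): L=27 R=110
Round 4 (k=6): L=110 R=128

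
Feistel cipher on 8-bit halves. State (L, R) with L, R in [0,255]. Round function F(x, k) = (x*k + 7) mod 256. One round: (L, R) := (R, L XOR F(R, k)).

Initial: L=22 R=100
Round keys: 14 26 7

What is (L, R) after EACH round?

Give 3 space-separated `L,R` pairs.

Round 1 (k=14): L=100 R=105
Round 2 (k=26): L=105 R=213
Round 3 (k=7): L=213 R=179

Answer: 100,105 105,213 213,179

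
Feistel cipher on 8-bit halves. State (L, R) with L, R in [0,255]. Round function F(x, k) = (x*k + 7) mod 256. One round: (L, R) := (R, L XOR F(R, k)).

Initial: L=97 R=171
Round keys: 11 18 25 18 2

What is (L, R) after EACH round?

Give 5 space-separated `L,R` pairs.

Answer: 171,1 1,178 178,104 104,229 229,185

Derivation:
Round 1 (k=11): L=171 R=1
Round 2 (k=18): L=1 R=178
Round 3 (k=25): L=178 R=104
Round 4 (k=18): L=104 R=229
Round 5 (k=2): L=229 R=185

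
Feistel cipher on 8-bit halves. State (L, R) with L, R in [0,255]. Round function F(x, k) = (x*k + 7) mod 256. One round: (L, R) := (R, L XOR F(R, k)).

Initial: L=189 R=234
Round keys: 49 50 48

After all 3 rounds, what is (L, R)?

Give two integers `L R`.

Round 1 (k=49): L=234 R=108
Round 2 (k=50): L=108 R=245
Round 3 (k=48): L=245 R=155

Answer: 245 155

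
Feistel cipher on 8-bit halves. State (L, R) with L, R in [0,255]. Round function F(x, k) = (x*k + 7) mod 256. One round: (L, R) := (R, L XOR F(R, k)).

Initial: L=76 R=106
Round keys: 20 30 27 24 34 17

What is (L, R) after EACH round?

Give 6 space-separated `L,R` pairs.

Round 1 (k=20): L=106 R=3
Round 2 (k=30): L=3 R=11
Round 3 (k=27): L=11 R=51
Round 4 (k=24): L=51 R=196
Round 5 (k=34): L=196 R=60
Round 6 (k=17): L=60 R=199

Answer: 106,3 3,11 11,51 51,196 196,60 60,199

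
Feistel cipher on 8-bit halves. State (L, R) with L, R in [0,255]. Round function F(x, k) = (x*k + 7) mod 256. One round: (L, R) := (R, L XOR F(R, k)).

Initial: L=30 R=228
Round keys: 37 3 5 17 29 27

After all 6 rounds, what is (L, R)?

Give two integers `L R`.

Answer: 216 22

Derivation:
Round 1 (k=37): L=228 R=229
Round 2 (k=3): L=229 R=82
Round 3 (k=5): L=82 R=68
Round 4 (k=17): L=68 R=217
Round 5 (k=29): L=217 R=216
Round 6 (k=27): L=216 R=22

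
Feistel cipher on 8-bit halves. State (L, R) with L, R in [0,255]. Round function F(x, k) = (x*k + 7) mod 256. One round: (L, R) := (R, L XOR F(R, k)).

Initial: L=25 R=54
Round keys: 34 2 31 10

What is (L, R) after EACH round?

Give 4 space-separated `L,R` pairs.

Answer: 54,42 42,109 109,16 16,202

Derivation:
Round 1 (k=34): L=54 R=42
Round 2 (k=2): L=42 R=109
Round 3 (k=31): L=109 R=16
Round 4 (k=10): L=16 R=202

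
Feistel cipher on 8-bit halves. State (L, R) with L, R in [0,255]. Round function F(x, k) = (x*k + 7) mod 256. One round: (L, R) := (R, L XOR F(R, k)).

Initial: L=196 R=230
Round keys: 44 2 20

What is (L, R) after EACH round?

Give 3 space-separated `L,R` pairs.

Answer: 230,75 75,123 123,232

Derivation:
Round 1 (k=44): L=230 R=75
Round 2 (k=2): L=75 R=123
Round 3 (k=20): L=123 R=232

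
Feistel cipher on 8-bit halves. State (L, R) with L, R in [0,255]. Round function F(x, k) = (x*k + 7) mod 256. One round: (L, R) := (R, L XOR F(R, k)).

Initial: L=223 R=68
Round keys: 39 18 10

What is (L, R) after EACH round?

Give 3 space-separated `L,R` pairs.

Round 1 (k=39): L=68 R=188
Round 2 (k=18): L=188 R=123
Round 3 (k=10): L=123 R=105

Answer: 68,188 188,123 123,105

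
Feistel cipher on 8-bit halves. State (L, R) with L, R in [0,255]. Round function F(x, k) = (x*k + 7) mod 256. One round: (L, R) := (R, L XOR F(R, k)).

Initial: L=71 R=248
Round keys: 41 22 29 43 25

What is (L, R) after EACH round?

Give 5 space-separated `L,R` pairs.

Round 1 (k=41): L=248 R=248
Round 2 (k=22): L=248 R=175
Round 3 (k=29): L=175 R=34
Round 4 (k=43): L=34 R=18
Round 5 (k=25): L=18 R=235

Answer: 248,248 248,175 175,34 34,18 18,235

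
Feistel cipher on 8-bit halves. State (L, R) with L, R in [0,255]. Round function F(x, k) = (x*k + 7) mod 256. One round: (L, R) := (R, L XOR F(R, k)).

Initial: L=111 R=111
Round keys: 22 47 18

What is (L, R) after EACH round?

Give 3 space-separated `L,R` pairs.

Round 1 (k=22): L=111 R=254
Round 2 (k=47): L=254 R=198
Round 3 (k=18): L=198 R=13

Answer: 111,254 254,198 198,13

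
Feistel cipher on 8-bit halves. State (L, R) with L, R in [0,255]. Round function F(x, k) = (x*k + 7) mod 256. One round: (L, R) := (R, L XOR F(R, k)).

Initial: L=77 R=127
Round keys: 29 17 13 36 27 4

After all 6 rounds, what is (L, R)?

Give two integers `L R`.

Answer: 254 173

Derivation:
Round 1 (k=29): L=127 R=39
Round 2 (k=17): L=39 R=225
Round 3 (k=13): L=225 R=83
Round 4 (k=36): L=83 R=82
Round 5 (k=27): L=82 R=254
Round 6 (k=4): L=254 R=173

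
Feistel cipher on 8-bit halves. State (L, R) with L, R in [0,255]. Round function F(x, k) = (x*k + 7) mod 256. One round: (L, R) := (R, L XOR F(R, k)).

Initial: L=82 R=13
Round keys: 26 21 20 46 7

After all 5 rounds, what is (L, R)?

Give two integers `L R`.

Answer: 20 91

Derivation:
Round 1 (k=26): L=13 R=11
Round 2 (k=21): L=11 R=227
Round 3 (k=20): L=227 R=200
Round 4 (k=46): L=200 R=20
Round 5 (k=7): L=20 R=91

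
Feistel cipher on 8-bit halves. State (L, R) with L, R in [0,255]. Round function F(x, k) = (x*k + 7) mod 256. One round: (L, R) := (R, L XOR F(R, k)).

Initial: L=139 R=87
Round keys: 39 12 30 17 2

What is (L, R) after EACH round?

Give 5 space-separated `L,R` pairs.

Answer: 87,195 195,124 124,76 76,111 111,169

Derivation:
Round 1 (k=39): L=87 R=195
Round 2 (k=12): L=195 R=124
Round 3 (k=30): L=124 R=76
Round 4 (k=17): L=76 R=111
Round 5 (k=2): L=111 R=169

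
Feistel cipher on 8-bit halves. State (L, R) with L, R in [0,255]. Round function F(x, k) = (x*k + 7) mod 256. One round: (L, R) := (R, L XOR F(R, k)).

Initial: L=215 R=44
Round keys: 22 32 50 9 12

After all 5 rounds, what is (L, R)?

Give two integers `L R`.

Answer: 15 206

Derivation:
Round 1 (k=22): L=44 R=24
Round 2 (k=32): L=24 R=43
Round 3 (k=50): L=43 R=117
Round 4 (k=9): L=117 R=15
Round 5 (k=12): L=15 R=206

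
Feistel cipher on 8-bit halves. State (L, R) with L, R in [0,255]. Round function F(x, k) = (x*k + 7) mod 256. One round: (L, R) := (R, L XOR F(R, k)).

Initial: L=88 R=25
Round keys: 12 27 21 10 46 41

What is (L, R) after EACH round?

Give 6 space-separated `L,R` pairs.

Answer: 25,107 107,73 73,111 111,20 20,240 240,99

Derivation:
Round 1 (k=12): L=25 R=107
Round 2 (k=27): L=107 R=73
Round 3 (k=21): L=73 R=111
Round 4 (k=10): L=111 R=20
Round 5 (k=46): L=20 R=240
Round 6 (k=41): L=240 R=99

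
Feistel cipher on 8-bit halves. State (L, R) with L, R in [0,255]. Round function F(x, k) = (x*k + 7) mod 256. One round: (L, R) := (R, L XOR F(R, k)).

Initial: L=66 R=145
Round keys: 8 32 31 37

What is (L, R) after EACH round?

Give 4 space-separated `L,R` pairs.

Answer: 145,205 205,54 54,92 92,101

Derivation:
Round 1 (k=8): L=145 R=205
Round 2 (k=32): L=205 R=54
Round 3 (k=31): L=54 R=92
Round 4 (k=37): L=92 R=101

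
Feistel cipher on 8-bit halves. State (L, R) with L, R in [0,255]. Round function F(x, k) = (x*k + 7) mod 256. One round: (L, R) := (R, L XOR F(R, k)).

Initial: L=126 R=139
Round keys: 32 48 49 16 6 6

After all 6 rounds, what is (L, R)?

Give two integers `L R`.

Round 1 (k=32): L=139 R=25
Round 2 (k=48): L=25 R=60
Round 3 (k=49): L=60 R=154
Round 4 (k=16): L=154 R=155
Round 5 (k=6): L=155 R=51
Round 6 (k=6): L=51 R=162

Answer: 51 162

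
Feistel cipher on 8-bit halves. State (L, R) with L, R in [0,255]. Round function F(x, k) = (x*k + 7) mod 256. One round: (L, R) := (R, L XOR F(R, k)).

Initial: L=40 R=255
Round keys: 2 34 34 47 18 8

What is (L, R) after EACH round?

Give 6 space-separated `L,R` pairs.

Round 1 (k=2): L=255 R=45
Round 2 (k=34): L=45 R=254
Round 3 (k=34): L=254 R=238
Round 4 (k=47): L=238 R=71
Round 5 (k=18): L=71 R=235
Round 6 (k=8): L=235 R=24

Answer: 255,45 45,254 254,238 238,71 71,235 235,24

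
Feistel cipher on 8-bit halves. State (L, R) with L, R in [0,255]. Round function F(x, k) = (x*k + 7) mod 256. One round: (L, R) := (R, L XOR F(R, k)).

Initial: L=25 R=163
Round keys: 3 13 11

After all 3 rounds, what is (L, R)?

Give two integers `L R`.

Round 1 (k=3): L=163 R=233
Round 2 (k=13): L=233 R=127
Round 3 (k=11): L=127 R=149

Answer: 127 149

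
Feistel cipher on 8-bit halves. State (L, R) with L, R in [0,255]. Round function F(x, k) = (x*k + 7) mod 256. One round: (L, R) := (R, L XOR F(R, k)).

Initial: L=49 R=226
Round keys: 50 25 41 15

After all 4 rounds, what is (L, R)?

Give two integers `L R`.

Answer: 104 108

Derivation:
Round 1 (k=50): L=226 R=26
Round 2 (k=25): L=26 R=115
Round 3 (k=41): L=115 R=104
Round 4 (k=15): L=104 R=108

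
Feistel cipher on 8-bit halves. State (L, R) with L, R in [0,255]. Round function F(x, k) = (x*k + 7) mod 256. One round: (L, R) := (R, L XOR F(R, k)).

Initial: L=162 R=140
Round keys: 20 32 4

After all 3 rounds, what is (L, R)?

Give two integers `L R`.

Answer: 43 230

Derivation:
Round 1 (k=20): L=140 R=85
Round 2 (k=32): L=85 R=43
Round 3 (k=4): L=43 R=230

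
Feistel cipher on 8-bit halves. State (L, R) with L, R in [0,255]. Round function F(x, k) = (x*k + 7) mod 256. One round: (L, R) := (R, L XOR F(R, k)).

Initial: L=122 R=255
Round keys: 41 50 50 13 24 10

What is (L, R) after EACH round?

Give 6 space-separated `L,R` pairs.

Round 1 (k=41): L=255 R=164
Round 2 (k=50): L=164 R=240
Round 3 (k=50): L=240 R=67
Round 4 (k=13): L=67 R=158
Round 5 (k=24): L=158 R=148
Round 6 (k=10): L=148 R=81

Answer: 255,164 164,240 240,67 67,158 158,148 148,81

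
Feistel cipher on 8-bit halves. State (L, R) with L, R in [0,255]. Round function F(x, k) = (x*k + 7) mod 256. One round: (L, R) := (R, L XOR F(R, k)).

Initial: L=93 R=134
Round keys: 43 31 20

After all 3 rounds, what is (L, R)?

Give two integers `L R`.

Answer: 53 255

Derivation:
Round 1 (k=43): L=134 R=212
Round 2 (k=31): L=212 R=53
Round 3 (k=20): L=53 R=255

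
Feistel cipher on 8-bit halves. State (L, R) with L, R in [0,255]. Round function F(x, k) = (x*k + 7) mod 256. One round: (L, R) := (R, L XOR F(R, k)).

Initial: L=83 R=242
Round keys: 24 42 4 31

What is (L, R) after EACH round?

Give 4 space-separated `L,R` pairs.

Round 1 (k=24): L=242 R=228
Round 2 (k=42): L=228 R=157
Round 3 (k=4): L=157 R=159
Round 4 (k=31): L=159 R=213

Answer: 242,228 228,157 157,159 159,213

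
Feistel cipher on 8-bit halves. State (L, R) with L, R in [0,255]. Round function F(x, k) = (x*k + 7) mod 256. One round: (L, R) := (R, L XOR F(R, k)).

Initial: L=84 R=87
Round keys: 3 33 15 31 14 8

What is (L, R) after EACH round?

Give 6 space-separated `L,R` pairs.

Round 1 (k=3): L=87 R=88
Round 2 (k=33): L=88 R=8
Round 3 (k=15): L=8 R=39
Round 4 (k=31): L=39 R=200
Round 5 (k=14): L=200 R=208
Round 6 (k=8): L=208 R=79

Answer: 87,88 88,8 8,39 39,200 200,208 208,79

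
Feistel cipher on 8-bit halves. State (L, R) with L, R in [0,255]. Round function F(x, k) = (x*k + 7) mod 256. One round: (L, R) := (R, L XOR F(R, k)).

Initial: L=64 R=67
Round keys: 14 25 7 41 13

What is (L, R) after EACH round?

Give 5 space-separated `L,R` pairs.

Answer: 67,241 241,211 211,61 61,31 31,167

Derivation:
Round 1 (k=14): L=67 R=241
Round 2 (k=25): L=241 R=211
Round 3 (k=7): L=211 R=61
Round 4 (k=41): L=61 R=31
Round 5 (k=13): L=31 R=167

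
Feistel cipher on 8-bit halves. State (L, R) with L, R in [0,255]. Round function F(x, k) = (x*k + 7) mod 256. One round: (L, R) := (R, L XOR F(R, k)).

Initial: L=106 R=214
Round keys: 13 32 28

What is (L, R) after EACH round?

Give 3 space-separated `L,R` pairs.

Round 1 (k=13): L=214 R=143
Round 2 (k=32): L=143 R=49
Round 3 (k=28): L=49 R=236

Answer: 214,143 143,49 49,236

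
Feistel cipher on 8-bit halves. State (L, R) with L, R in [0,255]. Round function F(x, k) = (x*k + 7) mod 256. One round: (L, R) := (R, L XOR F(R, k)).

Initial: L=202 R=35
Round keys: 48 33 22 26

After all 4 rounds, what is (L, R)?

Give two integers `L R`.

Round 1 (k=48): L=35 R=93
Round 2 (k=33): L=93 R=39
Round 3 (k=22): L=39 R=60
Round 4 (k=26): L=60 R=56

Answer: 60 56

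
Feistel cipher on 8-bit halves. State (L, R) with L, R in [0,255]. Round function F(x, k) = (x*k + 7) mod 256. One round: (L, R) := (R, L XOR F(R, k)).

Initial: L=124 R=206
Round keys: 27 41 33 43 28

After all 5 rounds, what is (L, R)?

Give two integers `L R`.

Round 1 (k=27): L=206 R=189
Round 2 (k=41): L=189 R=130
Round 3 (k=33): L=130 R=116
Round 4 (k=43): L=116 R=1
Round 5 (k=28): L=1 R=87

Answer: 1 87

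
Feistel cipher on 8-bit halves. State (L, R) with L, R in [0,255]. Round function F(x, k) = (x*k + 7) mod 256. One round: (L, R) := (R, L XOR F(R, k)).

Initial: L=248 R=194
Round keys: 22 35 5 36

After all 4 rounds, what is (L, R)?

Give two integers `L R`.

Round 1 (k=22): L=194 R=75
Round 2 (k=35): L=75 R=138
Round 3 (k=5): L=138 R=242
Round 4 (k=36): L=242 R=133

Answer: 242 133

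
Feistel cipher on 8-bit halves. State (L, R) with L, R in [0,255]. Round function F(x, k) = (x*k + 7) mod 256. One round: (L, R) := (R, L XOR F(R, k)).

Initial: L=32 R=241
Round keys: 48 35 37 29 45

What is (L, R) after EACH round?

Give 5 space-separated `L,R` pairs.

Answer: 241,23 23,221 221,239 239,199 199,237

Derivation:
Round 1 (k=48): L=241 R=23
Round 2 (k=35): L=23 R=221
Round 3 (k=37): L=221 R=239
Round 4 (k=29): L=239 R=199
Round 5 (k=45): L=199 R=237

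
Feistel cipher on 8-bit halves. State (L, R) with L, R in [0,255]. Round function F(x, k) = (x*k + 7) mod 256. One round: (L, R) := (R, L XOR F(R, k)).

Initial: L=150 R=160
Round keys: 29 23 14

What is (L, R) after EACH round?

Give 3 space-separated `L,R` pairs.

Round 1 (k=29): L=160 R=177
Round 2 (k=23): L=177 R=78
Round 3 (k=14): L=78 R=250

Answer: 160,177 177,78 78,250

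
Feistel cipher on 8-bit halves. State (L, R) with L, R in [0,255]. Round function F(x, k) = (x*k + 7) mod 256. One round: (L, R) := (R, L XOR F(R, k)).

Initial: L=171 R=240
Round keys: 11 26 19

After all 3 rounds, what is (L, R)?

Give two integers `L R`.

Round 1 (k=11): L=240 R=252
Round 2 (k=26): L=252 R=111
Round 3 (k=19): L=111 R=184

Answer: 111 184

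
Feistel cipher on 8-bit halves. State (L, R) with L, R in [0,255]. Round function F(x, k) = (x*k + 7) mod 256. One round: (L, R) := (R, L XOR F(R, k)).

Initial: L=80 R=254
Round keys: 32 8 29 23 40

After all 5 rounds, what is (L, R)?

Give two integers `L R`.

Round 1 (k=32): L=254 R=151
Round 2 (k=8): L=151 R=65
Round 3 (k=29): L=65 R=243
Round 4 (k=23): L=243 R=157
Round 5 (k=40): L=157 R=124

Answer: 157 124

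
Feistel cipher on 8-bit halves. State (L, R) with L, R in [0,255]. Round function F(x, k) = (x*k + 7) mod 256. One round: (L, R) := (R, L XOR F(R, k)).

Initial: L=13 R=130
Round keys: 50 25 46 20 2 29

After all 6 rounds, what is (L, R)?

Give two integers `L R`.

Answer: 160 171

Derivation:
Round 1 (k=50): L=130 R=102
Round 2 (k=25): L=102 R=127
Round 3 (k=46): L=127 R=191
Round 4 (k=20): L=191 R=140
Round 5 (k=2): L=140 R=160
Round 6 (k=29): L=160 R=171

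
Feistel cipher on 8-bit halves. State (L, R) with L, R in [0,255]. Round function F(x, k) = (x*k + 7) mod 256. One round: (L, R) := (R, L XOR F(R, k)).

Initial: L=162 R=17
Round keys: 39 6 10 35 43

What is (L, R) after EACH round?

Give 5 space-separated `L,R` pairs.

Round 1 (k=39): L=17 R=60
Round 2 (k=6): L=60 R=126
Round 3 (k=10): L=126 R=207
Round 4 (k=35): L=207 R=42
Round 5 (k=43): L=42 R=218

Answer: 17,60 60,126 126,207 207,42 42,218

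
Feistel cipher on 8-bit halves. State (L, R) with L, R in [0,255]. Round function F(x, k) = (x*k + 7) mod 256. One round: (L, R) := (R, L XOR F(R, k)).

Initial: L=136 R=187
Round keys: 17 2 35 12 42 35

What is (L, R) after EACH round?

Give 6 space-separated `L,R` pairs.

Answer: 187,250 250,64 64,61 61,163 163,248 248,76

Derivation:
Round 1 (k=17): L=187 R=250
Round 2 (k=2): L=250 R=64
Round 3 (k=35): L=64 R=61
Round 4 (k=12): L=61 R=163
Round 5 (k=42): L=163 R=248
Round 6 (k=35): L=248 R=76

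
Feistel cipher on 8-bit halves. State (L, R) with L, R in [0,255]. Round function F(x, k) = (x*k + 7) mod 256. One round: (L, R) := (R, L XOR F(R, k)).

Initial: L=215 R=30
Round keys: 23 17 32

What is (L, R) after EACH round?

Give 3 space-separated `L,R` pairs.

Answer: 30,110 110,75 75,9

Derivation:
Round 1 (k=23): L=30 R=110
Round 2 (k=17): L=110 R=75
Round 3 (k=32): L=75 R=9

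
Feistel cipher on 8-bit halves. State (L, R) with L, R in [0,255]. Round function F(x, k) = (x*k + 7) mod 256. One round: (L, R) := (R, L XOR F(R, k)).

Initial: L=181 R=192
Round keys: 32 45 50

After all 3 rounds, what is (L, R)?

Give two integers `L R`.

Answer: 145 235

Derivation:
Round 1 (k=32): L=192 R=178
Round 2 (k=45): L=178 R=145
Round 3 (k=50): L=145 R=235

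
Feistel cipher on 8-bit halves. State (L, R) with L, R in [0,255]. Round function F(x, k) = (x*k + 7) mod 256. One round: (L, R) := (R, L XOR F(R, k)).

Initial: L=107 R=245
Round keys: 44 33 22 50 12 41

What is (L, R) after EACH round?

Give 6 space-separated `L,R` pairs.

Round 1 (k=44): L=245 R=72
Round 2 (k=33): L=72 R=186
Round 3 (k=22): L=186 R=75
Round 4 (k=50): L=75 R=23
Round 5 (k=12): L=23 R=80
Round 6 (k=41): L=80 R=192

Answer: 245,72 72,186 186,75 75,23 23,80 80,192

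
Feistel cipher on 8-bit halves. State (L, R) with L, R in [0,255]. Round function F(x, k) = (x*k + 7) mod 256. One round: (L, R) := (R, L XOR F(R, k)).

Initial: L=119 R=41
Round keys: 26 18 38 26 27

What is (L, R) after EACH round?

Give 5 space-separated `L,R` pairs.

Answer: 41,70 70,218 218,37 37,19 19,45

Derivation:
Round 1 (k=26): L=41 R=70
Round 2 (k=18): L=70 R=218
Round 3 (k=38): L=218 R=37
Round 4 (k=26): L=37 R=19
Round 5 (k=27): L=19 R=45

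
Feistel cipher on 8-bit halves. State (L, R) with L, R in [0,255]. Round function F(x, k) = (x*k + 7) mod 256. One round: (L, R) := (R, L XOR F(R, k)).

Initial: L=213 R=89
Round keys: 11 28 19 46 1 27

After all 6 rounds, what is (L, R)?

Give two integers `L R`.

Answer: 138 228

Derivation:
Round 1 (k=11): L=89 R=15
Round 2 (k=28): L=15 R=242
Round 3 (k=19): L=242 R=242
Round 4 (k=46): L=242 R=113
Round 5 (k=1): L=113 R=138
Round 6 (k=27): L=138 R=228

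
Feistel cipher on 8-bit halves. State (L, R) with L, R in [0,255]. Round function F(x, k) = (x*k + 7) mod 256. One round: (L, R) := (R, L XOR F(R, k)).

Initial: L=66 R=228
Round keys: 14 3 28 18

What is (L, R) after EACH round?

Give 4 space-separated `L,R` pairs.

Answer: 228,61 61,90 90,226 226,177

Derivation:
Round 1 (k=14): L=228 R=61
Round 2 (k=3): L=61 R=90
Round 3 (k=28): L=90 R=226
Round 4 (k=18): L=226 R=177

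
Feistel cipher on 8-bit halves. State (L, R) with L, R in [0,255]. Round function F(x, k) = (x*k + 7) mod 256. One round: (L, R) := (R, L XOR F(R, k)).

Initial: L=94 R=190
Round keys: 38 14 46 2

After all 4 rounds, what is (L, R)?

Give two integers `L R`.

Answer: 84 156

Derivation:
Round 1 (k=38): L=190 R=101
Round 2 (k=14): L=101 R=51
Round 3 (k=46): L=51 R=84
Round 4 (k=2): L=84 R=156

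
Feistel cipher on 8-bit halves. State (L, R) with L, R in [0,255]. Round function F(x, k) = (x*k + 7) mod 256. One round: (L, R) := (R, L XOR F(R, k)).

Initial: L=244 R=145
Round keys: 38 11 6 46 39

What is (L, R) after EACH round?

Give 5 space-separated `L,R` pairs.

Answer: 145,121 121,171 171,112 112,140 140,43

Derivation:
Round 1 (k=38): L=145 R=121
Round 2 (k=11): L=121 R=171
Round 3 (k=6): L=171 R=112
Round 4 (k=46): L=112 R=140
Round 5 (k=39): L=140 R=43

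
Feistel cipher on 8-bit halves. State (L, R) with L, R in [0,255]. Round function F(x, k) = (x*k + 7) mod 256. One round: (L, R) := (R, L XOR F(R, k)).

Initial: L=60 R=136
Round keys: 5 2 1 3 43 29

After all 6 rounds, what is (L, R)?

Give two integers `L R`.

Answer: 109 1

Derivation:
Round 1 (k=5): L=136 R=147
Round 2 (k=2): L=147 R=165
Round 3 (k=1): L=165 R=63
Round 4 (k=3): L=63 R=97
Round 5 (k=43): L=97 R=109
Round 6 (k=29): L=109 R=1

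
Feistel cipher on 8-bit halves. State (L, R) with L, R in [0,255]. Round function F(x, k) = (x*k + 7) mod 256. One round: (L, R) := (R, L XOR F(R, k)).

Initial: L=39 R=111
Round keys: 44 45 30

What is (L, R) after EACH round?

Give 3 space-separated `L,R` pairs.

Answer: 111,60 60,252 252,179

Derivation:
Round 1 (k=44): L=111 R=60
Round 2 (k=45): L=60 R=252
Round 3 (k=30): L=252 R=179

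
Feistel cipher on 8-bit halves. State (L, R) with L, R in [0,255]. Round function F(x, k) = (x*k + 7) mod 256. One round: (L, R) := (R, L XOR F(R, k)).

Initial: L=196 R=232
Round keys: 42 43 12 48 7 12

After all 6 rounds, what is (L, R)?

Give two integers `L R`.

Answer: 124 128

Derivation:
Round 1 (k=42): L=232 R=211
Round 2 (k=43): L=211 R=144
Round 3 (k=12): L=144 R=20
Round 4 (k=48): L=20 R=87
Round 5 (k=7): L=87 R=124
Round 6 (k=12): L=124 R=128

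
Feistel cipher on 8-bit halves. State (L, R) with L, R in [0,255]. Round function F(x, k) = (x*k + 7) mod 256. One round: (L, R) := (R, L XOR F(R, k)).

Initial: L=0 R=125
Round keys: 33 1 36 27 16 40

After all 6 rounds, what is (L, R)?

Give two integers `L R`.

Round 1 (k=33): L=125 R=36
Round 2 (k=1): L=36 R=86
Round 3 (k=36): L=86 R=59
Round 4 (k=27): L=59 R=22
Round 5 (k=16): L=22 R=92
Round 6 (k=40): L=92 R=113

Answer: 92 113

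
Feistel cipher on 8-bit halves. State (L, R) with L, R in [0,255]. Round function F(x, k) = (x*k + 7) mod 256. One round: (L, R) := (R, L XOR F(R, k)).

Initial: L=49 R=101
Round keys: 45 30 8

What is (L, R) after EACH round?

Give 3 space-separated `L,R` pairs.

Answer: 101,249 249,80 80,126

Derivation:
Round 1 (k=45): L=101 R=249
Round 2 (k=30): L=249 R=80
Round 3 (k=8): L=80 R=126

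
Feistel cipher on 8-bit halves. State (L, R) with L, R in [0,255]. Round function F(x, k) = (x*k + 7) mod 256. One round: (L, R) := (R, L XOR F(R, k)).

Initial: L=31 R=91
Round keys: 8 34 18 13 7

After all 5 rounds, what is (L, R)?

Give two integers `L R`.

Answer: 102 110

Derivation:
Round 1 (k=8): L=91 R=192
Round 2 (k=34): L=192 R=220
Round 3 (k=18): L=220 R=191
Round 4 (k=13): L=191 R=102
Round 5 (k=7): L=102 R=110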